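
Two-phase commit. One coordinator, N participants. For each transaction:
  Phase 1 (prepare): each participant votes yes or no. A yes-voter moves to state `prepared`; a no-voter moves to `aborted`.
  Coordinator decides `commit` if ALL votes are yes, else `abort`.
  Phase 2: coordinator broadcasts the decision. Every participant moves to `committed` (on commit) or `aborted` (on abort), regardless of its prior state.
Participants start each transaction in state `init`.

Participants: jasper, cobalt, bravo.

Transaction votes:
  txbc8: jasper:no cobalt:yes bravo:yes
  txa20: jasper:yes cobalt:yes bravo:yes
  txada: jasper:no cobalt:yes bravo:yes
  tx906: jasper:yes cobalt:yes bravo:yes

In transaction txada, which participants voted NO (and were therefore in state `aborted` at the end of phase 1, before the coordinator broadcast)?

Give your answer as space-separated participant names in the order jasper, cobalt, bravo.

Txn txada phase 1: jasper no -> aborted; cobalt yes -> prepared; bravo yes -> prepared

Answer: jasper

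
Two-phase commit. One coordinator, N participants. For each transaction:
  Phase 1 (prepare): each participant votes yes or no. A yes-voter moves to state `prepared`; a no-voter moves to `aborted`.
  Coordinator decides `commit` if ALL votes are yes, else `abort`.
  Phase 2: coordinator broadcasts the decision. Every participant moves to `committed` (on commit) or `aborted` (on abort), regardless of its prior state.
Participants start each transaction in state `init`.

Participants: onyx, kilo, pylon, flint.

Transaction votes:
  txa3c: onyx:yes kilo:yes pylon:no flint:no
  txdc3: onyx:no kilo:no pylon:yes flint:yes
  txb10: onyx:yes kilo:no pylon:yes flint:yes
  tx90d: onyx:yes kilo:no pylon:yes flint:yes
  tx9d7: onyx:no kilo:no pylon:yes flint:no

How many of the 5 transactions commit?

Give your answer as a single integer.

txa3c: no from pylon, flint -> abort (commits=0)
txdc3: no from onyx, kilo -> abort (commits=0)
txb10: no from kilo -> abort (commits=0)
tx90d: no from kilo -> abort (commits=0)
tx9d7: no from onyx, kilo, flint -> abort (commits=0)

Answer: 0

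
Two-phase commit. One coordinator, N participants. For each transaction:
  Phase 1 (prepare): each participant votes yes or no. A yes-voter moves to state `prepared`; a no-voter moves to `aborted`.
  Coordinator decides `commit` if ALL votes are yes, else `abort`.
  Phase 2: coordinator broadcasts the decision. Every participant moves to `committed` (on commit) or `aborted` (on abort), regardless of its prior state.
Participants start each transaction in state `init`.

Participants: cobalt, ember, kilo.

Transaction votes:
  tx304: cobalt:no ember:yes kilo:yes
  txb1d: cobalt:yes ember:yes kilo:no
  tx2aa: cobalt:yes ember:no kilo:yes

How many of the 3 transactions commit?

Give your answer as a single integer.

tx304: no from cobalt -> abort (commits=0)
txb1d: no from kilo -> abort (commits=0)
tx2aa: no from ember -> abort (commits=0)

Answer: 0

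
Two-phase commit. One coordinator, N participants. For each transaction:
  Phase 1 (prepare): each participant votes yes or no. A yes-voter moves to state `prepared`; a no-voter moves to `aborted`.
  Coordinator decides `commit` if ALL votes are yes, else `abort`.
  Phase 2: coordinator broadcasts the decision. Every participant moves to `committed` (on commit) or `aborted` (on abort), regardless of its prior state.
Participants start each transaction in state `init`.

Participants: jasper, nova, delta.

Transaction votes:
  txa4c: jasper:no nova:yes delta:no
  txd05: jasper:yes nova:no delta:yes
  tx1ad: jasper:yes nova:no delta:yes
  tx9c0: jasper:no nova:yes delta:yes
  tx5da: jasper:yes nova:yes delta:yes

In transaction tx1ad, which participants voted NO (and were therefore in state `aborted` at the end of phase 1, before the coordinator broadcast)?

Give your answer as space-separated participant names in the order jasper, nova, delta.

Answer: nova

Derivation:
Txn tx1ad phase 1: jasper yes -> prepared; nova no -> aborted; delta yes -> prepared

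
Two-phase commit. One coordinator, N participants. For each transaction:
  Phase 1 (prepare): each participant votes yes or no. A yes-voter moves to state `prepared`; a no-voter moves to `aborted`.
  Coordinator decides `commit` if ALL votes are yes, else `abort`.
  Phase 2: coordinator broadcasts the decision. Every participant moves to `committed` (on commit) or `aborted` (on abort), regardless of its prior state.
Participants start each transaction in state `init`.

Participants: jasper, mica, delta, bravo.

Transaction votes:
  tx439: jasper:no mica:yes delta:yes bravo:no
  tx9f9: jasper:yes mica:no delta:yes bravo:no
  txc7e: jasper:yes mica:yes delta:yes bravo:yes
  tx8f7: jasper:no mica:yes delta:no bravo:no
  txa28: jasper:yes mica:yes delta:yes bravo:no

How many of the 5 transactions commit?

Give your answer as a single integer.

Answer: 1

Derivation:
tx439: no from jasper, bravo -> abort (commits=0)
tx9f9: no from mica, bravo -> abort (commits=0)
txc7e: all yes -> commit (commits=1)
tx8f7: no from jasper, delta, bravo -> abort (commits=1)
txa28: no from bravo -> abort (commits=1)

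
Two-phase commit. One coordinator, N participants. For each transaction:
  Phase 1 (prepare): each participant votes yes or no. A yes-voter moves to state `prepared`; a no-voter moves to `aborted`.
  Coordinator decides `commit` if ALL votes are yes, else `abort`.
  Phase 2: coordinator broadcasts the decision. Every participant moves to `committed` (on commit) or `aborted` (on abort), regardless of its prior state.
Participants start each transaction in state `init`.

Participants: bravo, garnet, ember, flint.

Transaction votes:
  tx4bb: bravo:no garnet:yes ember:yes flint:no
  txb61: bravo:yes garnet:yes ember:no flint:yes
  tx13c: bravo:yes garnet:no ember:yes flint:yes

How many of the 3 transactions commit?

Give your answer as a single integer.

tx4bb: no from bravo, flint -> abort (commits=0)
txb61: no from ember -> abort (commits=0)
tx13c: no from garnet -> abort (commits=0)

Answer: 0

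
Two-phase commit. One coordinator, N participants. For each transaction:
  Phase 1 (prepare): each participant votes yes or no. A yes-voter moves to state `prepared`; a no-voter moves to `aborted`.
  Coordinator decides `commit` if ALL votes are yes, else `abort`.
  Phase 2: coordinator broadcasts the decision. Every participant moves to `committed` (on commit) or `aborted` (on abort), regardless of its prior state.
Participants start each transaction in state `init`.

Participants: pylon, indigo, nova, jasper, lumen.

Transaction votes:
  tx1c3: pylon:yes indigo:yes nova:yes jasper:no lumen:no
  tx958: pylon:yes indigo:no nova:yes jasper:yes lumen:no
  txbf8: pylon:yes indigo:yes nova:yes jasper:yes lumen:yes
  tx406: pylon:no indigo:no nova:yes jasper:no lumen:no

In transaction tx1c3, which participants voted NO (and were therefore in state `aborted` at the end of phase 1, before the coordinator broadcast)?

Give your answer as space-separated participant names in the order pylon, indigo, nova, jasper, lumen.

Answer: jasper lumen

Derivation:
Txn tx1c3 phase 1: pylon yes -> prepared; indigo yes -> prepared; nova yes -> prepared; jasper no -> aborted; lumen no -> aborted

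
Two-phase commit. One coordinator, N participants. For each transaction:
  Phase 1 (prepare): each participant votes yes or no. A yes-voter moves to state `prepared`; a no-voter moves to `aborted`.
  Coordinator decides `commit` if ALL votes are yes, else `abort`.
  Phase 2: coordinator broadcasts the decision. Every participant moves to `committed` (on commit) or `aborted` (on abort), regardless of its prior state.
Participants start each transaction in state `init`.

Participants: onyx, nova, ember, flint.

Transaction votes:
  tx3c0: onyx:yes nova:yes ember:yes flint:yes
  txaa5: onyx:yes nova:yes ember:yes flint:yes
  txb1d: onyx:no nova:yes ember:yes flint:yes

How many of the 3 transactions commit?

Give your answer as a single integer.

Answer: 2

Derivation:
tx3c0: all yes -> commit (commits=1)
txaa5: all yes -> commit (commits=2)
txb1d: no from onyx -> abort (commits=2)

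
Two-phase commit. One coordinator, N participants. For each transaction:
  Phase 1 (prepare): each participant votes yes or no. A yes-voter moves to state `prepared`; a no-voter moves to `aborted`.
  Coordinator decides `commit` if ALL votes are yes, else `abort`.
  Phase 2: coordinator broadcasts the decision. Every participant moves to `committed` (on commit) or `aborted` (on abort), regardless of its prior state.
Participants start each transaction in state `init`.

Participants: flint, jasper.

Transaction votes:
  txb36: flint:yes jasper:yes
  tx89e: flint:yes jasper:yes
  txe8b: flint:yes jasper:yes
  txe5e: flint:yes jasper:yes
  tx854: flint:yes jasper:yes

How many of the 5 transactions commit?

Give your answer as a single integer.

txb36: all yes -> commit (commits=1)
tx89e: all yes -> commit (commits=2)
txe8b: all yes -> commit (commits=3)
txe5e: all yes -> commit (commits=4)
tx854: all yes -> commit (commits=5)

Answer: 5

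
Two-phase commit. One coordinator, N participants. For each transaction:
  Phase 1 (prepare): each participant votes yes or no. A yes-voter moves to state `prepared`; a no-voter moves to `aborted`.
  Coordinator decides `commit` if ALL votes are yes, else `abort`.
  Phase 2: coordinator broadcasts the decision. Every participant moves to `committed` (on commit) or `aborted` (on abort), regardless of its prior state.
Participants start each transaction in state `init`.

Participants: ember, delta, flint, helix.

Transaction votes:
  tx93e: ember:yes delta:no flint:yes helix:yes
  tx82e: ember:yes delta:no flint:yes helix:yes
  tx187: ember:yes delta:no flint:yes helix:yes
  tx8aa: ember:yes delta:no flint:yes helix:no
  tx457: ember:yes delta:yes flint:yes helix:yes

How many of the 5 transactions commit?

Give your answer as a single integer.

tx93e: no from delta -> abort (commits=0)
tx82e: no from delta -> abort (commits=0)
tx187: no from delta -> abort (commits=0)
tx8aa: no from delta, helix -> abort (commits=0)
tx457: all yes -> commit (commits=1)

Answer: 1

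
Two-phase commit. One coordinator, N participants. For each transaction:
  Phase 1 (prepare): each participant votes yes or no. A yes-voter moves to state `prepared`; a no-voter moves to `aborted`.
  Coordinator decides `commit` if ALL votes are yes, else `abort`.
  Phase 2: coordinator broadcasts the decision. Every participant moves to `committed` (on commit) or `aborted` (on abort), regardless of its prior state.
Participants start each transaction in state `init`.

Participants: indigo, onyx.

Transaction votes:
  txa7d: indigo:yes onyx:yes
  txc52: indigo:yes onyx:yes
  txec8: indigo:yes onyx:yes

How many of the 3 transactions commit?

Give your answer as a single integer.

Answer: 3

Derivation:
txa7d: all yes -> commit (commits=1)
txc52: all yes -> commit (commits=2)
txec8: all yes -> commit (commits=3)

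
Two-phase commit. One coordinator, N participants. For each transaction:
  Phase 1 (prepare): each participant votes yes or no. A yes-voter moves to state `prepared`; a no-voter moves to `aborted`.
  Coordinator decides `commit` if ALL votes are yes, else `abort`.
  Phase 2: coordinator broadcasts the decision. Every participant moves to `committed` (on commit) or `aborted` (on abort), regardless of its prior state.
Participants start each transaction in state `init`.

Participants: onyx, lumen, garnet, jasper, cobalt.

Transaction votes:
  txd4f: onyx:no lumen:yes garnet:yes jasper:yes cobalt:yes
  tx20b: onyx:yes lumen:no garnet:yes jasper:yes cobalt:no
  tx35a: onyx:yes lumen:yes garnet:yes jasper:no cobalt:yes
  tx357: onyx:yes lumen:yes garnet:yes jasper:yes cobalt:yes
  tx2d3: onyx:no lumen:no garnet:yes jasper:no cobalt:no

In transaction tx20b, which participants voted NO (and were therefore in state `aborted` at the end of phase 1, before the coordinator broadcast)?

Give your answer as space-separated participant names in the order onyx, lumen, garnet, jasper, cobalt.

Answer: lumen cobalt

Derivation:
Txn tx20b phase 1: onyx yes -> prepared; lumen no -> aborted; garnet yes -> prepared; jasper yes -> prepared; cobalt no -> aborted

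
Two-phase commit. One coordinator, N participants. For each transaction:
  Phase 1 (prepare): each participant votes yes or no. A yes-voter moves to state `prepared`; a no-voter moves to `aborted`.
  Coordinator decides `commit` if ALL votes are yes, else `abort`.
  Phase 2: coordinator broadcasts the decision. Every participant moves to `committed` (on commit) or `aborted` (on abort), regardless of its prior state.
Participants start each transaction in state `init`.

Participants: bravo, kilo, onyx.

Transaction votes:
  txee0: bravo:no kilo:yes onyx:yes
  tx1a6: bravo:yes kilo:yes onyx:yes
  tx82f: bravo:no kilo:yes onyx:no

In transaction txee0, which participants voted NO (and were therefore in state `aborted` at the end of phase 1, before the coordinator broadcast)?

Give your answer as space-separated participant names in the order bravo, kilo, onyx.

Answer: bravo

Derivation:
Txn txee0 phase 1: bravo no -> aborted; kilo yes -> prepared; onyx yes -> prepared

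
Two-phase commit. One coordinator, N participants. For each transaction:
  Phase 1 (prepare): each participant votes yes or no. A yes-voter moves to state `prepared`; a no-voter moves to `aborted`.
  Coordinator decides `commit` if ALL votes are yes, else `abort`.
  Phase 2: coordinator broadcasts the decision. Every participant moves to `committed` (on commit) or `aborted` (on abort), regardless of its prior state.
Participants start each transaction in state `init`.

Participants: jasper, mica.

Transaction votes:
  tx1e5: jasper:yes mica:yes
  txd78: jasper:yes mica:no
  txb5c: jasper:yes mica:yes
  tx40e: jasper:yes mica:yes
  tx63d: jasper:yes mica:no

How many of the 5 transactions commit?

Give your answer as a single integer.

Answer: 3

Derivation:
tx1e5: all yes -> commit (commits=1)
txd78: no from mica -> abort (commits=1)
txb5c: all yes -> commit (commits=2)
tx40e: all yes -> commit (commits=3)
tx63d: no from mica -> abort (commits=3)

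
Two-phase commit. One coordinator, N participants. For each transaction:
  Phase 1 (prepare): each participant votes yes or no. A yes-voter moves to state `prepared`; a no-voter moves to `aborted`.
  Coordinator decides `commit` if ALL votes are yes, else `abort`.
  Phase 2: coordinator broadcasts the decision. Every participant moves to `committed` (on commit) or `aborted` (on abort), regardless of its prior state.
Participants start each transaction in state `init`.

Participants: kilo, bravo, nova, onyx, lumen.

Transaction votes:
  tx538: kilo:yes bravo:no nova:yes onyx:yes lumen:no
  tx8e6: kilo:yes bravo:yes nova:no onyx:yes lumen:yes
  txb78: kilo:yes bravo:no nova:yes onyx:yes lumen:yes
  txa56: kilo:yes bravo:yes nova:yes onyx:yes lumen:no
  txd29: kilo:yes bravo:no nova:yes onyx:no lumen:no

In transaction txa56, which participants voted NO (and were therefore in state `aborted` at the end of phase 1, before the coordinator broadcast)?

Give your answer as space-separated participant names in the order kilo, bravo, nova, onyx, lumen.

Txn txa56 phase 1: kilo yes -> prepared; bravo yes -> prepared; nova yes -> prepared; onyx yes -> prepared; lumen no -> aborted

Answer: lumen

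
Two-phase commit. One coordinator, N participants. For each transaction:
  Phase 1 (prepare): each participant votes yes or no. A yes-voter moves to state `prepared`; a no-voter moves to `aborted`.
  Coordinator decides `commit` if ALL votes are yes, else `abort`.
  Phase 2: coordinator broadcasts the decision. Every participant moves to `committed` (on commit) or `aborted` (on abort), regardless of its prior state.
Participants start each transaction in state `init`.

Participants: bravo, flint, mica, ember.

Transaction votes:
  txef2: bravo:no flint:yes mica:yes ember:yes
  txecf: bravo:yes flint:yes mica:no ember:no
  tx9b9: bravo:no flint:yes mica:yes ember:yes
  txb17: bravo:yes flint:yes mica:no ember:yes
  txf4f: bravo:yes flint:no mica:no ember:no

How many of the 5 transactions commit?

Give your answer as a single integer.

txef2: no from bravo -> abort (commits=0)
txecf: no from mica, ember -> abort (commits=0)
tx9b9: no from bravo -> abort (commits=0)
txb17: no from mica -> abort (commits=0)
txf4f: no from flint, mica, ember -> abort (commits=0)

Answer: 0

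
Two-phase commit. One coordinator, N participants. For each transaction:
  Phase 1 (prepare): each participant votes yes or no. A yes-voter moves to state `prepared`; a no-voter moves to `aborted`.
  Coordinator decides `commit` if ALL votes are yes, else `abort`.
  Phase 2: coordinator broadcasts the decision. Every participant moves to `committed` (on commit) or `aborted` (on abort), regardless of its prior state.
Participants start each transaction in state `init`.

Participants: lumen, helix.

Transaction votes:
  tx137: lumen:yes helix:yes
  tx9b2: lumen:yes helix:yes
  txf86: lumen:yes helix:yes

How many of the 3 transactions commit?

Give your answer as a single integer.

tx137: all yes -> commit (commits=1)
tx9b2: all yes -> commit (commits=2)
txf86: all yes -> commit (commits=3)

Answer: 3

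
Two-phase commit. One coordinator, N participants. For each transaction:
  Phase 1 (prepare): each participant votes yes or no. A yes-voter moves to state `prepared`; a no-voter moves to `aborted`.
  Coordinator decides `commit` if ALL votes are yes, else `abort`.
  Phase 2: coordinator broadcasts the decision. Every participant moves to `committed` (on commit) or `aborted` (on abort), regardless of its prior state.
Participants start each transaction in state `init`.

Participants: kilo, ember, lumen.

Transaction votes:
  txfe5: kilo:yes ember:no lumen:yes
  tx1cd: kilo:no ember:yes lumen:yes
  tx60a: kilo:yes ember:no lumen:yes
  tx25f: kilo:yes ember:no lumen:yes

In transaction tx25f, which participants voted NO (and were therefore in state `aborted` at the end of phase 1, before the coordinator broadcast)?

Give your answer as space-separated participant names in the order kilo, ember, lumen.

Txn tx25f phase 1: kilo yes -> prepared; ember no -> aborted; lumen yes -> prepared

Answer: ember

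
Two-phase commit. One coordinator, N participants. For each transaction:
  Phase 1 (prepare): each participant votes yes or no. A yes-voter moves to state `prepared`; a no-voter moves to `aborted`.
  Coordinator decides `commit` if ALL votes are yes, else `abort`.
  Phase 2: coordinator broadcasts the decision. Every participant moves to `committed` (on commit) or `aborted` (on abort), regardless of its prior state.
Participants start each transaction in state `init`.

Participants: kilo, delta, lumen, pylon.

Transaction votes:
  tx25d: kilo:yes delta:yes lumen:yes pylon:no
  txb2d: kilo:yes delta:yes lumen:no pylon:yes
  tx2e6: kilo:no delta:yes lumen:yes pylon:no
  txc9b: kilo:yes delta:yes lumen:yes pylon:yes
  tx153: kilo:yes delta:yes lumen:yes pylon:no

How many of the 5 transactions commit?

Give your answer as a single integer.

tx25d: no from pylon -> abort (commits=0)
txb2d: no from lumen -> abort (commits=0)
tx2e6: no from kilo, pylon -> abort (commits=0)
txc9b: all yes -> commit (commits=1)
tx153: no from pylon -> abort (commits=1)

Answer: 1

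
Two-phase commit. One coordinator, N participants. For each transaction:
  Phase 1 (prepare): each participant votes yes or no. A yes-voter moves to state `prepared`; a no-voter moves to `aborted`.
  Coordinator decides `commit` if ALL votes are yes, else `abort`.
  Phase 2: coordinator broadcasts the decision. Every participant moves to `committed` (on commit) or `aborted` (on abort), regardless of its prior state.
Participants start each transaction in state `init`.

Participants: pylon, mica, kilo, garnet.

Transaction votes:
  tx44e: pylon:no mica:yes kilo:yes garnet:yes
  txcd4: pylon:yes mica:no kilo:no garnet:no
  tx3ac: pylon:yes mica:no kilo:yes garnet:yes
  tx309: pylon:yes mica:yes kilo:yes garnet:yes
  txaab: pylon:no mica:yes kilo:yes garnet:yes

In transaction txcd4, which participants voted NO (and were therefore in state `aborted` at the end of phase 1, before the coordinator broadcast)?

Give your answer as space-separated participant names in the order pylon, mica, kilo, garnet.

Answer: mica kilo garnet

Derivation:
Txn txcd4 phase 1: pylon yes -> prepared; mica no -> aborted; kilo no -> aborted; garnet no -> aborted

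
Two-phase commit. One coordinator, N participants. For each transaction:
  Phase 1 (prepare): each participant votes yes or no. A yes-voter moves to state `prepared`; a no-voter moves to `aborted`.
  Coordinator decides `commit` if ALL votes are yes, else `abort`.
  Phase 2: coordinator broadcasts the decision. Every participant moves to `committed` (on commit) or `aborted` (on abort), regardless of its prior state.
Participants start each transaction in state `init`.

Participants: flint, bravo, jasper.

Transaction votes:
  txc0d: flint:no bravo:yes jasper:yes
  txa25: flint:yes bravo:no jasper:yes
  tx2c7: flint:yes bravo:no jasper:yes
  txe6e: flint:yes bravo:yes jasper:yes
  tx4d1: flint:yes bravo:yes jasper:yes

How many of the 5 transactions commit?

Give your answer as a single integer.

txc0d: no from flint -> abort (commits=0)
txa25: no from bravo -> abort (commits=0)
tx2c7: no from bravo -> abort (commits=0)
txe6e: all yes -> commit (commits=1)
tx4d1: all yes -> commit (commits=2)

Answer: 2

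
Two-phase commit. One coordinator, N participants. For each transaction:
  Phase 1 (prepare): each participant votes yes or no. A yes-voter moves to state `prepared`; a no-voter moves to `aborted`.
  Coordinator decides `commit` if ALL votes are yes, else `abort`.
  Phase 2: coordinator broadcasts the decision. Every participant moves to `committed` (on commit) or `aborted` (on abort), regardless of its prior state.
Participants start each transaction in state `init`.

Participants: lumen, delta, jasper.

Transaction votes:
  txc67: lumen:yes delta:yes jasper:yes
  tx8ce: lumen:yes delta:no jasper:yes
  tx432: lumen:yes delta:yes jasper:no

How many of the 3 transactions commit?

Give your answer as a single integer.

txc67: all yes -> commit (commits=1)
tx8ce: no from delta -> abort (commits=1)
tx432: no from jasper -> abort (commits=1)

Answer: 1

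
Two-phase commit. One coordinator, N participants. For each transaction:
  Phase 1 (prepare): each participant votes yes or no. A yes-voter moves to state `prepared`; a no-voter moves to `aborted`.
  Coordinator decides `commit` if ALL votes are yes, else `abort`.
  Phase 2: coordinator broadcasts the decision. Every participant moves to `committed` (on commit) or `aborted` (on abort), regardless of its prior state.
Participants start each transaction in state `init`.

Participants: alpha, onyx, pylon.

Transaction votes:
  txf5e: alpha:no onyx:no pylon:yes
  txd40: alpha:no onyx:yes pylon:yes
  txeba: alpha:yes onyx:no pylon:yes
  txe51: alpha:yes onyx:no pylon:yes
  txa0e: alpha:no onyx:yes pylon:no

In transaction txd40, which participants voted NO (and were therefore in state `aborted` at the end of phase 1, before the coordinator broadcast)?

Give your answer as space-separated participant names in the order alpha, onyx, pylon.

Answer: alpha

Derivation:
Txn txd40 phase 1: alpha no -> aborted; onyx yes -> prepared; pylon yes -> prepared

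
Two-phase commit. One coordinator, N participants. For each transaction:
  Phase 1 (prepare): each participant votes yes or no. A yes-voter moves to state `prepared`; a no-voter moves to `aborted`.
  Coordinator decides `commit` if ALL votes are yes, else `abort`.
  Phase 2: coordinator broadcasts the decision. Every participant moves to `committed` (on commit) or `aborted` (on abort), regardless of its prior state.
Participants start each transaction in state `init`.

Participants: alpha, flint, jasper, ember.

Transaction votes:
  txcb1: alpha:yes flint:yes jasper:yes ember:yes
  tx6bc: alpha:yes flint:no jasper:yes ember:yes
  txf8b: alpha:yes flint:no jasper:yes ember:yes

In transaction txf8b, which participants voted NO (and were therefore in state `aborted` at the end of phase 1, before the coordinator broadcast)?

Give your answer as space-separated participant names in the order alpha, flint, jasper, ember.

Answer: flint

Derivation:
Txn txf8b phase 1: alpha yes -> prepared; flint no -> aborted; jasper yes -> prepared; ember yes -> prepared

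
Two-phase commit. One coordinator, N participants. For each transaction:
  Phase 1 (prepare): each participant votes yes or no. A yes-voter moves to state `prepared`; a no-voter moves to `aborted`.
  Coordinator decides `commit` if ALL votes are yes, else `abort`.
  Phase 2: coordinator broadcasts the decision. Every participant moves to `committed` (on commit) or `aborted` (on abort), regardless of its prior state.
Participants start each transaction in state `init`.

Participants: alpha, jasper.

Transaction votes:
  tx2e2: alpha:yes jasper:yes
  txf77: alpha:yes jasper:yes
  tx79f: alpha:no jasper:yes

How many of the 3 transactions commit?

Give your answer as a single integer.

tx2e2: all yes -> commit (commits=1)
txf77: all yes -> commit (commits=2)
tx79f: no from alpha -> abort (commits=2)

Answer: 2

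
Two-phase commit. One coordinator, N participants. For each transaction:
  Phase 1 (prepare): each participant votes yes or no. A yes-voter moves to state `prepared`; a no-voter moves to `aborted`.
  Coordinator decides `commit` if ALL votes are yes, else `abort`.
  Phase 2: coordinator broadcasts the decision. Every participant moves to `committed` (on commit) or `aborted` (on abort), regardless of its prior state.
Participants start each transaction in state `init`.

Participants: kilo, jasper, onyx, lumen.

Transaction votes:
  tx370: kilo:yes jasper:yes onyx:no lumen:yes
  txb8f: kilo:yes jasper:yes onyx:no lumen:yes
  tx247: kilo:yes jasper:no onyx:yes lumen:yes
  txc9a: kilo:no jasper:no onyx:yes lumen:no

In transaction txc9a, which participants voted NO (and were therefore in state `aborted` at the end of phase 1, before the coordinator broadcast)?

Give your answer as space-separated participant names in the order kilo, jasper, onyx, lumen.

Answer: kilo jasper lumen

Derivation:
Txn txc9a phase 1: kilo no -> aborted; jasper no -> aborted; onyx yes -> prepared; lumen no -> aborted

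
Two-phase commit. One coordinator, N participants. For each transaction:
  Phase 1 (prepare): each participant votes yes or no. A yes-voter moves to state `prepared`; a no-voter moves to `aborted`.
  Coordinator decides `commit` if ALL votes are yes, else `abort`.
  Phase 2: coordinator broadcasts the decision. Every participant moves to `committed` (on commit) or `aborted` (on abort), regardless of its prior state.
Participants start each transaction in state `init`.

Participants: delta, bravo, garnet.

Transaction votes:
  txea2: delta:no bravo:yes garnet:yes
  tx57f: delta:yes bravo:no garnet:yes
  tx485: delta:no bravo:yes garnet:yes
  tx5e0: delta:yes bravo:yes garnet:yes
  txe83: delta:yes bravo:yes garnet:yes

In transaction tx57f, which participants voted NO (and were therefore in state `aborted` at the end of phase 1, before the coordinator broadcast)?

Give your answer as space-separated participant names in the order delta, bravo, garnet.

Answer: bravo

Derivation:
Txn tx57f phase 1: delta yes -> prepared; bravo no -> aborted; garnet yes -> prepared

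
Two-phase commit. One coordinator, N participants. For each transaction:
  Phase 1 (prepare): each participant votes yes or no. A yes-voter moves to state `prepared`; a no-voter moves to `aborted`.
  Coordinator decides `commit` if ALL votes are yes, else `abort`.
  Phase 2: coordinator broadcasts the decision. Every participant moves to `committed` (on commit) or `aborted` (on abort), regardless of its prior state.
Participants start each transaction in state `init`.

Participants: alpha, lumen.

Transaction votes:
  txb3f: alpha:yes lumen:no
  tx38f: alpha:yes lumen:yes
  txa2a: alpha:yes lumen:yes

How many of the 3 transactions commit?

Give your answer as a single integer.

txb3f: no from lumen -> abort (commits=0)
tx38f: all yes -> commit (commits=1)
txa2a: all yes -> commit (commits=2)

Answer: 2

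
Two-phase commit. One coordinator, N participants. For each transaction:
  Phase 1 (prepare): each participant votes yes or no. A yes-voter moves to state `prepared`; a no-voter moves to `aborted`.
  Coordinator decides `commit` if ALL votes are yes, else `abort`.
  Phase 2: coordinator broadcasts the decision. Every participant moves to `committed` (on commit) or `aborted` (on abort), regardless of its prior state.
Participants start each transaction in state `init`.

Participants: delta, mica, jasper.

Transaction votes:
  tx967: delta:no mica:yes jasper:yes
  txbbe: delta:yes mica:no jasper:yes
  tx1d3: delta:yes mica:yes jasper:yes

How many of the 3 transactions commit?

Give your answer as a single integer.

Answer: 1

Derivation:
tx967: no from delta -> abort (commits=0)
txbbe: no from mica -> abort (commits=0)
tx1d3: all yes -> commit (commits=1)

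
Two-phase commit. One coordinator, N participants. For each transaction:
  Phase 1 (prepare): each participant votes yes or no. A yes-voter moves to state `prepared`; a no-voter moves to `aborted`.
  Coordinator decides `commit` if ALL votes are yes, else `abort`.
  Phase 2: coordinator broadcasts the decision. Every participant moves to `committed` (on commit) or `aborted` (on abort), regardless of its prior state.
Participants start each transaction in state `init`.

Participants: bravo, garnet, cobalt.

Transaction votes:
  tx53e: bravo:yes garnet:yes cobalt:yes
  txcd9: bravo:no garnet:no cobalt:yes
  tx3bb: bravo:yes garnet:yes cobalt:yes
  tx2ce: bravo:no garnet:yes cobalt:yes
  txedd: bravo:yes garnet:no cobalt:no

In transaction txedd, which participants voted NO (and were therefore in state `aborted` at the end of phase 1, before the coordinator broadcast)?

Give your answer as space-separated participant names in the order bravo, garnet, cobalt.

Answer: garnet cobalt

Derivation:
Txn txedd phase 1: bravo yes -> prepared; garnet no -> aborted; cobalt no -> aborted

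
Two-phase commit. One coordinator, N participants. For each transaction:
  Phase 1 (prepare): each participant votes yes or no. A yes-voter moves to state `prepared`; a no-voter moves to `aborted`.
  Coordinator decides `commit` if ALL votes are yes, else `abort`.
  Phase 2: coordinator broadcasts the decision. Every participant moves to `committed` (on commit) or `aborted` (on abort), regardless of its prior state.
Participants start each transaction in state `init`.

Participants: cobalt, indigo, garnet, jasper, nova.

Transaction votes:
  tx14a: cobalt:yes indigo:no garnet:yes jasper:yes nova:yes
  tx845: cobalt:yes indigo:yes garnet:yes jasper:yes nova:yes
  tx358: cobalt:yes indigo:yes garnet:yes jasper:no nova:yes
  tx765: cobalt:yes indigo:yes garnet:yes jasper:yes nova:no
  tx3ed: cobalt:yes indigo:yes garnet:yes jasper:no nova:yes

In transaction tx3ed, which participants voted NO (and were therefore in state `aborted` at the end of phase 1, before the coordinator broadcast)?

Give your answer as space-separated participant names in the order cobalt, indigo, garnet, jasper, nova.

Txn tx3ed phase 1: cobalt yes -> prepared; indigo yes -> prepared; garnet yes -> prepared; jasper no -> aborted; nova yes -> prepared

Answer: jasper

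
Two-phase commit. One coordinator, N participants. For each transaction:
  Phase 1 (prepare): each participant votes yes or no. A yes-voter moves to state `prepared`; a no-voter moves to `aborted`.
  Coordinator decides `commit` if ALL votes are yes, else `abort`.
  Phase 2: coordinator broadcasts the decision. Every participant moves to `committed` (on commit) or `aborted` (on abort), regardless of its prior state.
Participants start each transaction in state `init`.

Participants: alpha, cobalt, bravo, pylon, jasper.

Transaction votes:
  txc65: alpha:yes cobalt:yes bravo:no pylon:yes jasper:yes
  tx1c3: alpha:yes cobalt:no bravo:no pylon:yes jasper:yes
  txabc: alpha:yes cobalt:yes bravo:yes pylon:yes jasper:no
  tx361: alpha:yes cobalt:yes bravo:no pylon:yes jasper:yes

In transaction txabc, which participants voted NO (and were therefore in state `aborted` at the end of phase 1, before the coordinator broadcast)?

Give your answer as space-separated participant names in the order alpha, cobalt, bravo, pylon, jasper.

Answer: jasper

Derivation:
Txn txabc phase 1: alpha yes -> prepared; cobalt yes -> prepared; bravo yes -> prepared; pylon yes -> prepared; jasper no -> aborted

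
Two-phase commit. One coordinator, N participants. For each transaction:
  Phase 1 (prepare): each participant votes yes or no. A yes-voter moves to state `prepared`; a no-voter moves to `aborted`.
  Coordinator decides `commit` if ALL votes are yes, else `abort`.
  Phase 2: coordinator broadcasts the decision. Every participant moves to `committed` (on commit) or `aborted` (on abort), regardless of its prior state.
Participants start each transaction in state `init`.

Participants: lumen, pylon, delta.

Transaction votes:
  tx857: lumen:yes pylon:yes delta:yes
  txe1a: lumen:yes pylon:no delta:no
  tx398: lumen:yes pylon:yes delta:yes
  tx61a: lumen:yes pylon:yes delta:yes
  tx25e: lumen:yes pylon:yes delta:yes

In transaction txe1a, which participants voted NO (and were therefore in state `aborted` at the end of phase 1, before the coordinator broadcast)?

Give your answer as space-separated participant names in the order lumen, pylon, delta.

Answer: pylon delta

Derivation:
Txn txe1a phase 1: lumen yes -> prepared; pylon no -> aborted; delta no -> aborted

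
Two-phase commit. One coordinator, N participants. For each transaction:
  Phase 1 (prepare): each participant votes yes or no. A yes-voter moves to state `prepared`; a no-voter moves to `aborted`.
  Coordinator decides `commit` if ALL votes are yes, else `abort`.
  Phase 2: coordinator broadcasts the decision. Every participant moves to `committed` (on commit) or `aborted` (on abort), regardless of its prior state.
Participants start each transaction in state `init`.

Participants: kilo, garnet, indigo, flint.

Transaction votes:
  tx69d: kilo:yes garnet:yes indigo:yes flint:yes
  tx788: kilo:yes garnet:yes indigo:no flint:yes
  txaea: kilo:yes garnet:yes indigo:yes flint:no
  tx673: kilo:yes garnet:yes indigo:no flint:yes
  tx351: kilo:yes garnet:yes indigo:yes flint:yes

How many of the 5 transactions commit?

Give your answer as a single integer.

Answer: 2

Derivation:
tx69d: all yes -> commit (commits=1)
tx788: no from indigo -> abort (commits=1)
txaea: no from flint -> abort (commits=1)
tx673: no from indigo -> abort (commits=1)
tx351: all yes -> commit (commits=2)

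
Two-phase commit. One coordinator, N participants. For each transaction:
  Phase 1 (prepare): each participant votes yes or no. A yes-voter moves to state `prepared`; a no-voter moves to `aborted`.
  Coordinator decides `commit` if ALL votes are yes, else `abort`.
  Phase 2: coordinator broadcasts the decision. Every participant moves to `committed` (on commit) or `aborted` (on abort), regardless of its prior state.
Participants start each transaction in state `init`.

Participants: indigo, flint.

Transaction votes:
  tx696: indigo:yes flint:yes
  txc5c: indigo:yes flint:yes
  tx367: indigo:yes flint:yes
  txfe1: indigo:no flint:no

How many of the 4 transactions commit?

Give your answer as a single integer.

tx696: all yes -> commit (commits=1)
txc5c: all yes -> commit (commits=2)
tx367: all yes -> commit (commits=3)
txfe1: no from indigo, flint -> abort (commits=3)

Answer: 3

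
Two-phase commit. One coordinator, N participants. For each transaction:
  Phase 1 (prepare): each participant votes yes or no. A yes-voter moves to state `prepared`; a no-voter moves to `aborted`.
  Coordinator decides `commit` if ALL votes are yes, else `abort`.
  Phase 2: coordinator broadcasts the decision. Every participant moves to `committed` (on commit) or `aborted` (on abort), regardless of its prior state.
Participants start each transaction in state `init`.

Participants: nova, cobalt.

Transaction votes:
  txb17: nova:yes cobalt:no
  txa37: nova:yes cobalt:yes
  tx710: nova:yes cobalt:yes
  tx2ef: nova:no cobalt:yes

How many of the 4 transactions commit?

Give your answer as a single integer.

txb17: no from cobalt -> abort (commits=0)
txa37: all yes -> commit (commits=1)
tx710: all yes -> commit (commits=2)
tx2ef: no from nova -> abort (commits=2)

Answer: 2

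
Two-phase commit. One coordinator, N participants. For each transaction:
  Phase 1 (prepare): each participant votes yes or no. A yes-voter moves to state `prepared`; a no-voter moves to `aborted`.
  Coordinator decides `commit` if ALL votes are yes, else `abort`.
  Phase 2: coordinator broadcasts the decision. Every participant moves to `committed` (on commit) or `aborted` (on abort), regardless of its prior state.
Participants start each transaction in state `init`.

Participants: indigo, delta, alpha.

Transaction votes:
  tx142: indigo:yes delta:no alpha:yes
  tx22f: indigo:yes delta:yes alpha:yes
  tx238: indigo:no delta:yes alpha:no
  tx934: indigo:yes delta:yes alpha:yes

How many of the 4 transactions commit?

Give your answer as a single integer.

Answer: 2

Derivation:
tx142: no from delta -> abort (commits=0)
tx22f: all yes -> commit (commits=1)
tx238: no from indigo, alpha -> abort (commits=1)
tx934: all yes -> commit (commits=2)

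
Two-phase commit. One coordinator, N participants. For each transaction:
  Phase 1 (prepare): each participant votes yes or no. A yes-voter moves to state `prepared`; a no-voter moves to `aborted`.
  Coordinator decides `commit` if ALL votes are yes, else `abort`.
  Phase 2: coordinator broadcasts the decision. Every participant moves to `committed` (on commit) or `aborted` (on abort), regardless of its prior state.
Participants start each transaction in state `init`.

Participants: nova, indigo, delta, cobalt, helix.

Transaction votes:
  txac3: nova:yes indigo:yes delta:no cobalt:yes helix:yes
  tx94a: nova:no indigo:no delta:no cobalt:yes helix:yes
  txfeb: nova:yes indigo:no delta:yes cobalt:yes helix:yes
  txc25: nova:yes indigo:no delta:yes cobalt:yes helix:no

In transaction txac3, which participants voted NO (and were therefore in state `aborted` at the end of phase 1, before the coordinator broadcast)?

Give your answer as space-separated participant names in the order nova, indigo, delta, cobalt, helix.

Answer: delta

Derivation:
Txn txac3 phase 1: nova yes -> prepared; indigo yes -> prepared; delta no -> aborted; cobalt yes -> prepared; helix yes -> prepared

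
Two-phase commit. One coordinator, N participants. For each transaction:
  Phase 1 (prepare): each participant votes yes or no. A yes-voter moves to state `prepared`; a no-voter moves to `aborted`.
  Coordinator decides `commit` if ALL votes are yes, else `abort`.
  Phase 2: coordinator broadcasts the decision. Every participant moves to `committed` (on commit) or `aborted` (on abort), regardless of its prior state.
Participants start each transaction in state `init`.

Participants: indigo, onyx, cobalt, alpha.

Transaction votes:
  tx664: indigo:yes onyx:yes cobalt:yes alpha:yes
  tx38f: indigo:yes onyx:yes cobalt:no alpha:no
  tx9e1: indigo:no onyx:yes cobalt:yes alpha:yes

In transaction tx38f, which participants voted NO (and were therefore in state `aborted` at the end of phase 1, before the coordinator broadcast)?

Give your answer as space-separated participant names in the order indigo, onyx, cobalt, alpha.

Answer: cobalt alpha

Derivation:
Txn tx38f phase 1: indigo yes -> prepared; onyx yes -> prepared; cobalt no -> aborted; alpha no -> aborted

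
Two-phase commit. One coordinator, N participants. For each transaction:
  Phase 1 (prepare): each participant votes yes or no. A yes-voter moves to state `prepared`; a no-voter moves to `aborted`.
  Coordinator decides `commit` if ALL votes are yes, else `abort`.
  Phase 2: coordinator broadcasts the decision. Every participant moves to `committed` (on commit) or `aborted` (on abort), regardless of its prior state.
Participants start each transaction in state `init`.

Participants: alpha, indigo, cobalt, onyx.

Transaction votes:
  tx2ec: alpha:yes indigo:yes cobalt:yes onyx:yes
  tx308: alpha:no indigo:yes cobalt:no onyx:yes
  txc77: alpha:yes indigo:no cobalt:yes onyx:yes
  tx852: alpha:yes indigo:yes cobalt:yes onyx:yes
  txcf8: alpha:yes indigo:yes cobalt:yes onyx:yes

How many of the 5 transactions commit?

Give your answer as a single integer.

Answer: 3

Derivation:
tx2ec: all yes -> commit (commits=1)
tx308: no from alpha, cobalt -> abort (commits=1)
txc77: no from indigo -> abort (commits=1)
tx852: all yes -> commit (commits=2)
txcf8: all yes -> commit (commits=3)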